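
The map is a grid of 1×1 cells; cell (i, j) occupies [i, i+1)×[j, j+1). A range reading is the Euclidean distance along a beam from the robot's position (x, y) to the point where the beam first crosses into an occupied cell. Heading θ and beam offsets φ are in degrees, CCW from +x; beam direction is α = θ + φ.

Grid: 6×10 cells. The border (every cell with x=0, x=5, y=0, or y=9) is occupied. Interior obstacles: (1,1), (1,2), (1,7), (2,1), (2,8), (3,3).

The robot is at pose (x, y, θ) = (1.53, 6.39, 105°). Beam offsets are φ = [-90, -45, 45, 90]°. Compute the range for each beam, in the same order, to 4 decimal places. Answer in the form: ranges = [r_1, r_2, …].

ranges = [3.5924, 0.7044, 0.6120, 0.5487]

beam 1: φ=-90°, α=15°
  direction (0.9659, 0.2588); cell (1,6); t to first gridline: x 0.4866, y 2.3569 (then +1.0353 / +3.8637)
    (2,6) via x @ 0.4866
    (3,6) via x @ 1.5219
    (3,7) via y @ 2.3569
    (4,7) via x @ 2.5571
    (5,7) via x @ 3.5924  # hit
  → r_1 = 3.5924
beam 2: φ=-45°, α=60°
  direction (0.5000, 0.8660); cell (1,6); t to first gridline: x 0.9400, y 0.7044 (then +2.0000 / +1.1547)
    (1,7) via y @ 0.7044  # hit
  → r_2 = 0.7044
beam 3: φ=45°, α=150°
  direction (-0.8660, 0.5000); cell (1,6); t to first gridline: x 0.6120, y 1.2200 (then +1.1547 / +2.0000)
    (0,6) via x @ 0.6120  # hit
  → r_3 = 0.6120
beam 4: φ=90°, α=195°
  direction (-0.9659, -0.2588); cell (1,6); t to first gridline: x 0.5487, y 1.5068 (then +1.0353 / +3.8637)
    (0,6) via x @ 0.5487  # hit
  → r_4 = 0.5487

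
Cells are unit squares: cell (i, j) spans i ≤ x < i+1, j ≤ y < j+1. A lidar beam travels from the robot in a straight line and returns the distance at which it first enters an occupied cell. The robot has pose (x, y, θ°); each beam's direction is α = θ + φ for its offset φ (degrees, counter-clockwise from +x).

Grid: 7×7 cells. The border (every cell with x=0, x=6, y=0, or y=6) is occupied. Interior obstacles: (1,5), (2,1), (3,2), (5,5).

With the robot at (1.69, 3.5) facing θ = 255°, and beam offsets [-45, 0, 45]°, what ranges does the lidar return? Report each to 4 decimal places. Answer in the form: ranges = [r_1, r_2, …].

ranges = [0.7967, 2.5882, 1.7321]

beam 1: φ=-45°, α=210°
  d=(-0.8660,-0.5000)  start (1,3)  tX=0.7967 tY=1.0000  stride 1/|dx|=1.1547 1/|dy|=2.0000
    cross x-line → (0,3), t=0.7967 (wall)
  → r_1 = 0.7967
beam 2: φ=0°, α=255°
  d=(-0.2588,-0.9659)  start (1,3)  tX=2.6660 tY=0.5176  stride 1/|dx|=3.8637 1/|dy|=1.0353
    cross y-line → (1,2), t=0.5176
    cross y-line → (1,1), t=1.5529
    cross y-line → (1,0), t=2.5882 (wall)
  → r_2 = 2.5882
beam 3: φ=45°, α=300°
  d=(0.5000,-0.8660)  start (1,3)  tX=0.6200 tY=0.5774  stride 1/|dx|=2.0000 1/|dy|=1.1547
    cross y-line → (1,2), t=0.5774
    cross x-line → (2,2), t=0.6200
    cross y-line → (2,1), t=1.7321 (wall)
  → r_3 = 1.7321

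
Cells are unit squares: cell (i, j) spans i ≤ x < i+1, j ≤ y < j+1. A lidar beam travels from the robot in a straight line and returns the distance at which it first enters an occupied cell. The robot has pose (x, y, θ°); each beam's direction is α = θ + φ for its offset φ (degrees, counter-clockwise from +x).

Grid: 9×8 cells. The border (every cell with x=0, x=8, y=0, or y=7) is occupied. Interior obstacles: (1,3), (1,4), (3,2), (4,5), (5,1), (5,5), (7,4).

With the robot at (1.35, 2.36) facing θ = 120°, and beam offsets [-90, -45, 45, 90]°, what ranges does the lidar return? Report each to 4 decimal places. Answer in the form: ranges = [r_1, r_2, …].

beam 1: φ=-90°, α=30°
  dir = (cos 30°, sin 30°) = (0.8660, 0.5000); from cell (1,2)
  next x-line at t=0.7506, next y-line at t=1.2800; Δt_x=1.1547, Δt_y=2.0000
    x: enter (2,2) at t=0.7506
    y: enter (2,3) at t=1.2800
    x: enter (3,3) at t=1.9053
    x: enter (4,3) at t=3.0600
    y: enter (4,4) at t=3.2800
    x: enter (5,4) at t=4.2147
    y: enter (5,5) at t=5.2800 ← occupied
  → r_1 = 5.2800
beam 2: φ=-45°, α=75°
  dir = (cos 75°, sin 75°) = (0.2588, 0.9659); from cell (1,2)
  next x-line at t=2.5114, next y-line at t=0.6626; Δt_x=3.8637, Δt_y=1.0353
    y: enter (1,3) at t=0.6626 ← occupied
  → r_2 = 0.6626
beam 3: φ=45°, α=165°
  dir = (cos 165°, sin 165°) = (-0.9659, 0.2588); from cell (1,2)
  next x-line at t=0.3623, next y-line at t=2.4728; Δt_x=1.0353, Δt_y=3.8637
    x: enter (0,2) at t=0.3623 ← occupied
  → r_3 = 0.3623
beam 4: φ=90°, α=210°
  dir = (cos 210°, sin 210°) = (-0.8660, -0.5000); from cell (1,2)
  next x-line at t=0.4041, next y-line at t=0.7200; Δt_x=1.1547, Δt_y=2.0000
    x: enter (0,2) at t=0.4041 ← occupied
  → r_4 = 0.4041

ranges = [5.2800, 0.6626, 0.3623, 0.4041]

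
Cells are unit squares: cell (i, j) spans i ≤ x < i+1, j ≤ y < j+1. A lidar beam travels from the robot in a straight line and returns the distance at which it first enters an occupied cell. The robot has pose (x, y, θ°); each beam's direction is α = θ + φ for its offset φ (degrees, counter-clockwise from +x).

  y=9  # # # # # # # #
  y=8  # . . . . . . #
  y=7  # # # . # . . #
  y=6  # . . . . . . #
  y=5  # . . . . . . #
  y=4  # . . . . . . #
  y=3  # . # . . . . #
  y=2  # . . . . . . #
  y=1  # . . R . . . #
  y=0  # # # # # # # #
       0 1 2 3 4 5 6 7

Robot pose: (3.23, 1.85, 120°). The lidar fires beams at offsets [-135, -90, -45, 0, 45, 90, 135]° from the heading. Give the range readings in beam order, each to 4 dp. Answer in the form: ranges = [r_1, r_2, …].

beam 1: φ=-135°, α=345°
  dir = (cos 345°, sin 345°) = (0.9659, -0.2588); from cell (3,1)
  next x-line at t=0.7972, next y-line at t=3.2841; Δt_x=1.0353, Δt_y=3.8637
    x: enter (4,1) at t=0.7972
    x: enter (5,1) at t=1.8324
    x: enter (6,1) at t=2.8677
    y: enter (6,0) at t=3.2841 ← occupied
  → r_1 = 3.2841
beam 2: φ=-90°, α=30°
  dir = (cos 30°, sin 30°) = (0.8660, 0.5000); from cell (3,1)
  next x-line at t=0.8891, next y-line at t=0.3000; Δt_x=1.1547, Δt_y=2.0000
    y: enter (3,2) at t=0.3000
    x: enter (4,2) at t=0.8891
    x: enter (5,2) at t=2.0438
    y: enter (5,3) at t=2.3000
    x: enter (6,3) at t=3.1985
    y: enter (6,4) at t=4.3000
    x: enter (7,4) at t=4.3532 ← occupied
  → r_2 = 4.3532
beam 3: φ=-45°, α=75°
  dir = (cos 75°, sin 75°) = (0.2588, 0.9659); from cell (3,1)
  next x-line at t=2.9751, next y-line at t=0.1553; Δt_x=3.8637, Δt_y=1.0353
    y: enter (3,2) at t=0.1553
    y: enter (3,3) at t=1.1906
    y: enter (3,4) at t=2.2258
    x: enter (4,4) at t=2.9751
    y: enter (4,5) at t=3.2611
    y: enter (4,6) at t=4.2964
    y: enter (4,7) at t=5.3317 ← occupied
  → r_3 = 5.3317
beam 4: φ=0°, α=120°
  dir = (cos 120°, sin 120°) = (-0.5000, 0.8660); from cell (3,1)
  next x-line at t=0.4600, next y-line at t=0.1732; Δt_x=2.0000, Δt_y=1.1547
    y: enter (3,2) at t=0.1732
    x: enter (2,2) at t=0.4600
    y: enter (2,3) at t=1.3279 ← occupied
  → r_4 = 1.3279
beam 5: φ=45°, α=165°
  dir = (cos 165°, sin 165°) = (-0.9659, 0.2588); from cell (3,1)
  next x-line at t=0.2381, next y-line at t=0.5796; Δt_x=1.0353, Δt_y=3.8637
    x: enter (2,1) at t=0.2381
    y: enter (2,2) at t=0.5796
    x: enter (1,2) at t=1.2734
    x: enter (0,2) at t=2.3087 ← occupied
  → r_5 = 2.3087
beam 6: φ=90°, α=210°
  dir = (cos 210°, sin 210°) = (-0.8660, -0.5000); from cell (3,1)
  next x-line at t=0.2656, next y-line at t=1.7000; Δt_x=1.1547, Δt_y=2.0000
    x: enter (2,1) at t=0.2656
    x: enter (1,1) at t=1.4203
    y: enter (1,0) at t=1.7000 ← occupied
  → r_6 = 1.7000
beam 7: φ=135°, α=255°
  dir = (cos 255°, sin 255°) = (-0.2588, -0.9659); from cell (3,1)
  next x-line at t=0.8887, next y-line at t=0.8800; Δt_x=3.8637, Δt_y=1.0353
    y: enter (3,0) at t=0.8800 ← occupied
  → r_7 = 0.8800

ranges = [3.2841, 4.3532, 5.3317, 1.3279, 2.3087, 1.7000, 0.8800]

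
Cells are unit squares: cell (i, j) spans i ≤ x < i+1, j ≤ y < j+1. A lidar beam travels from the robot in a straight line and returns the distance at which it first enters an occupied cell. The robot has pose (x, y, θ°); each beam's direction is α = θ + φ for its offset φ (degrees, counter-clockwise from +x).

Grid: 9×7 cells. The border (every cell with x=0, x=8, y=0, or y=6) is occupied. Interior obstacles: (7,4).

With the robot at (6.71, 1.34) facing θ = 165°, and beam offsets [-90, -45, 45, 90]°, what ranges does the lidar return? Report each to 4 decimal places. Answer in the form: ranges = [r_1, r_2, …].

ranges = [2.7538, 5.3809, 0.6800, 0.3520]

beam 1: φ=-90°, α=75°
  cosα=0.2588 sinα=0.9659 | (6,1) | tMaxX 1.1205 tMaxY 0.6833 | tΔX 3.8637 tΔY 1.0353
    t=0.6833 [y] (6,2)
    t=1.1205 [x] (7,2)
    t=1.7186 [y] (7,3)
    t=2.7538 [y] (7,4) — stop
  → r_1 = 2.7538
beam 2: φ=-45°, α=120°
  cosα=-0.5000 sinα=0.8660 | (6,1) | tMaxX 1.4200 tMaxY 0.7621 | tΔX 2.0000 tΔY 1.1547
    t=0.7621 [y] (6,2)
    t=1.4200 [x] (5,2)
    t=1.9168 [y] (5,3)
    t=3.0715 [y] (5,4)
    t=3.4200 [x] (4,4)
    t=4.2262 [y] (4,5)
    t=5.3809 [y] (4,6) — stop
  → r_2 = 5.3809
beam 3: φ=45°, α=210°
  cosα=-0.8660 sinα=-0.5000 | (6,1) | tMaxX 0.8198 tMaxY 0.6800 | tΔX 1.1547 tΔY 2.0000
    t=0.6800 [y] (6,0) — stop
  → r_3 = 0.6800
beam 4: φ=90°, α=255°
  cosα=-0.2588 sinα=-0.9659 | (6,1) | tMaxX 2.7432 tMaxY 0.3520 | tΔX 3.8637 tΔY 1.0353
    t=0.3520 [y] (6,0) — stop
  → r_4 = 0.3520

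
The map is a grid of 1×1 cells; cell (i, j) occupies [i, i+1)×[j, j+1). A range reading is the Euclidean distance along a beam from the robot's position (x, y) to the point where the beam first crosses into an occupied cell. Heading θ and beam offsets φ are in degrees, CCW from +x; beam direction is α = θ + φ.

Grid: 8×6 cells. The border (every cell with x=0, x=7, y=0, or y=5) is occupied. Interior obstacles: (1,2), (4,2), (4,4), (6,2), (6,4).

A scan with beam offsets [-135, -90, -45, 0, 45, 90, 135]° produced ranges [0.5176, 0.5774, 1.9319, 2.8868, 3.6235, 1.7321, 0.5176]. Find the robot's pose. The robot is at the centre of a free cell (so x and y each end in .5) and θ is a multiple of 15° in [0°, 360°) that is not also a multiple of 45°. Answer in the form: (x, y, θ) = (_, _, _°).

Candidates: 19 free-cell centres × 16 headings = 304 poses. Raycast each; keep the one whose scan matches to 4 dp.
  (2.5, 4.5, 300°): beam 1 = 1.5529 ≠ 0.5176 ✗
  (2.5, 3.5, 105°): beam 1 = 1.7321 ≠ 0.5176 ✗
  (1.5, 4.5, 105°): beam 1 = 3.0000 ≠ 0.5176 ✗
  …
  (3.5, 4.5, 210°): r_1=0.5176, r_2=0.5774, r_3=1.9319, r_4=2.8868, r_5=3.6235, r_6=1.7321, r_7=0.5176 — all match ✓
Unique over the lattice → pose = (3.5, 4.5, 210°).

(x, y, θ) = (3.5, 4.5, 210°)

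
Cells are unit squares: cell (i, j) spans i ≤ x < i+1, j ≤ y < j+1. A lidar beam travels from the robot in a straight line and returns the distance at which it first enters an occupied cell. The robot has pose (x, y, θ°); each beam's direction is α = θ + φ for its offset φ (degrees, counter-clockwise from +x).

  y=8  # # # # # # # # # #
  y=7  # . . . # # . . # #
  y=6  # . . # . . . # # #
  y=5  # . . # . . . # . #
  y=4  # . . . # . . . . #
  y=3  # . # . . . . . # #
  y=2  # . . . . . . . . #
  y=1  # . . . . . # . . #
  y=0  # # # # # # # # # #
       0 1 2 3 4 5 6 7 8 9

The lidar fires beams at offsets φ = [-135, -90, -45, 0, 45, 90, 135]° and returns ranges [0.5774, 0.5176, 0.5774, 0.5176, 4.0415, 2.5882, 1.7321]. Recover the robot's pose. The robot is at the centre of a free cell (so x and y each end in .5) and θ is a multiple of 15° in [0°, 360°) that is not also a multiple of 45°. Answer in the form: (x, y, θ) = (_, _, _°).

(x, y, θ) = (4.5, 5.5, 285°)

Candidates: 44 free-cell centres × 16 headings = 704 poses. Raycast each; keep the one whose scan matches to 4 dp.
  (4.5, 6.5, 75°): beam 1 = 6.3509 ≠ 0.5774 ✗
  (5.5, 6.5, 240°): beam 1 = 0.5176 ≠ 0.5774 ✗
  (1.5, 4.5, 195°): beam 1 = 4.0415 ≠ 0.5774 ✗
  (3.5, 4.5, 150°): beam 1 = 0.5176 ≠ 0.5774 ✗
  …
  (4.5, 5.5, 285°): r_1=0.5774, r_2=0.5176, r_3=0.5774, r_4=0.5176, r_5=4.0415, r_6=2.5882, r_7=1.7321 — all match ✓
Unique over the lattice → pose = (4.5, 5.5, 285°).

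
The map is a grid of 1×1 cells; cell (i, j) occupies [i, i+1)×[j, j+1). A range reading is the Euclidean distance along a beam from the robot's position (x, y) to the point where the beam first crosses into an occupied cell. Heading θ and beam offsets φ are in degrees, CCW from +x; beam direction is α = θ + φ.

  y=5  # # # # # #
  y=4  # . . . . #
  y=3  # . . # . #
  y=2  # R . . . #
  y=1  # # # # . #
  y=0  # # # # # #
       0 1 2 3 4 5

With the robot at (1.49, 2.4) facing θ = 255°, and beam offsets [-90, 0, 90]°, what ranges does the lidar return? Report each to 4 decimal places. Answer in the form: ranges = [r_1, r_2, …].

beam 1: φ=-90°, α=165°
  direction (-0.9659, 0.2588); cell (1,2); t to first gridline: x 0.5073, y 2.3182 (then +1.0353 / +3.8637)
    (0,2) via x @ 0.5073  # hit
  → r_1 = 0.5073
beam 2: φ=0°, α=255°
  direction (-0.2588, -0.9659); cell (1,2); t to first gridline: x 1.8932, y 0.4141 (then +3.8637 / +1.0353)
    (1,1) via y @ 0.4141  # hit
  → r_2 = 0.4141
beam 3: φ=90°, α=345°
  direction (0.9659, -0.2588); cell (1,2); t to first gridline: x 0.5280, y 1.5455 (then +1.0353 / +3.8637)
    (2,2) via x @ 0.5280
    (2,1) via y @ 1.5455  # hit
  → r_3 = 1.5455

ranges = [0.5073, 0.4141, 1.5455]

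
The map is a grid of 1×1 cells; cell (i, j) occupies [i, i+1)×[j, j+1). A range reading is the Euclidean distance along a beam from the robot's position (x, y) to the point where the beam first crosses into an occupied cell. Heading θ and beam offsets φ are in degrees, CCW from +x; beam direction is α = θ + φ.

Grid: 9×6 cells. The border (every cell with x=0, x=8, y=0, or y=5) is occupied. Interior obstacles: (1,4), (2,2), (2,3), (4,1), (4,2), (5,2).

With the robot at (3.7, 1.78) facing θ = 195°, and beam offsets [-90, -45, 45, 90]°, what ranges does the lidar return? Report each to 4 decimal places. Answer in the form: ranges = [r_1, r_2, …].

beam 1: φ=-90°, α=105°
  cosα=-0.2588 sinα=0.9659 | (3,1) | tMaxX 2.7046 tMaxY 0.2278 | tΔX 3.8637 tΔY 1.0353
    t=0.2278 [y] (3,2)
    t=1.2630 [y] (3,3)
    t=2.2983 [y] (3,4)
    t=2.7046 [x] (2,4)
    t=3.3336 [y] (2,5) — stop
  → r_1 = 3.3336
beam 2: φ=-45°, α=150°
  cosα=-0.8660 sinα=0.5000 | (3,1) | tMaxX 0.8083 tMaxY 0.4400 | tΔX 1.1547 tΔY 2.0000
    t=0.4400 [y] (3,2)
    t=0.8083 [x] (2,2) — stop
  → r_2 = 0.8083
beam 3: φ=45°, α=240°
  cosα=-0.5000 sinα=-0.8660 | (3,1) | tMaxX 1.4000 tMaxY 0.9007 | tΔX 2.0000 tΔY 1.1547
    t=0.9007 [y] (3,0) — stop
  → r_3 = 0.9007
beam 4: φ=90°, α=285°
  cosα=0.2588 sinα=-0.9659 | (3,1) | tMaxX 1.1591 tMaxY 0.8075 | tΔX 3.8637 tΔY 1.0353
    t=0.8075 [y] (3,0) — stop
  → r_4 = 0.8075

ranges = [3.3336, 0.8083, 0.9007, 0.8075]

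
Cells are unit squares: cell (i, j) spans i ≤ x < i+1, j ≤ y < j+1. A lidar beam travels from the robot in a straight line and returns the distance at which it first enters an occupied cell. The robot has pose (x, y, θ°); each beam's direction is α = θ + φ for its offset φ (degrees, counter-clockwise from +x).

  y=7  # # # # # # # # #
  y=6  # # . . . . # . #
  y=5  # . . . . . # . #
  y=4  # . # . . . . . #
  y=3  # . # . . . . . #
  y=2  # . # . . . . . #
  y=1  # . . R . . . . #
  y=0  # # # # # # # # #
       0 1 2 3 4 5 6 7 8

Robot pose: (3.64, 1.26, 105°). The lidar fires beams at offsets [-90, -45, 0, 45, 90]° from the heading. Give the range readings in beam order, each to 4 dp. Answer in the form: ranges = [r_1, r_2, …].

ranges = [4.5138, 4.7200, 2.4728, 1.4800, 1.0046]

beam 1: φ=-90°, α=15°
  direction (0.9659, 0.2588); cell (3,1); t to first gridline: x 0.3727, y 2.8591 (then +1.0353 / +3.8637)
    (4,1) via x @ 0.3727
    (5,1) via x @ 1.4080
    (6,1) via x @ 2.4433
    (6,2) via y @ 2.8591
    (7,2) via x @ 3.4785
    (8,2) via x @ 4.5138  # hit
  → r_1 = 4.5138
beam 2: φ=-45°, α=60°
  direction (0.5000, 0.8660); cell (3,1); t to first gridline: x 0.7200, y 0.8545 (then +2.0000 / +1.1547)
    (4,1) via x @ 0.7200
    (4,2) via y @ 0.8545
    (4,3) via y @ 2.0092
    (5,3) via x @ 2.7200
    (5,4) via y @ 3.1639
    (5,5) via y @ 4.3186
    (6,5) via x @ 4.7200  # hit
  → r_2 = 4.7200
beam 3: φ=0°, α=105°
  direction (-0.2588, 0.9659); cell (3,1); t to first gridline: x 2.4728, y 0.7661 (then +3.8637 / +1.0353)
    (3,2) via y @ 0.7661
    (3,3) via y @ 1.8014
    (2,3) via x @ 2.4728  # hit
  → r_3 = 2.4728
beam 4: φ=45°, α=150°
  direction (-0.8660, 0.5000); cell (3,1); t to first gridline: x 0.7390, y 1.4800 (then +1.1547 / +2.0000)
    (2,1) via x @ 0.7390
    (2,2) via y @ 1.4800  # hit
  → r_4 = 1.4800
beam 5: φ=90°, α=195°
  direction (-0.9659, -0.2588); cell (3,1); t to first gridline: x 0.6626, y 1.0046 (then +1.0353 / +3.8637)
    (2,1) via x @ 0.6626
    (2,0) via y @ 1.0046  # hit
  → r_5 = 1.0046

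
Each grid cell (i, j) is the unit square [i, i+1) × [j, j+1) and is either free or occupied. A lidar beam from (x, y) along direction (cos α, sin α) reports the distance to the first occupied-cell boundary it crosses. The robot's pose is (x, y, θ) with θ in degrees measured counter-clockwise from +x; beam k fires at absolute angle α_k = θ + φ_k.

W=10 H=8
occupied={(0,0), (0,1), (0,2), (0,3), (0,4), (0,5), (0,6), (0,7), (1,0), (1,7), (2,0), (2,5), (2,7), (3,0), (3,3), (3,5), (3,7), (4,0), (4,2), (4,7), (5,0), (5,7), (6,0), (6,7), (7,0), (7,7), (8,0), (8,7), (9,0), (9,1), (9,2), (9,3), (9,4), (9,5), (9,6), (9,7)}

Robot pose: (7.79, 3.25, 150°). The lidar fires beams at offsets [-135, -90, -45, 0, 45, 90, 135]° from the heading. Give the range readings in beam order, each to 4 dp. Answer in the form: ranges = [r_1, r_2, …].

ranges = [1.2527, 2.4200, 3.8823, 4.3763, 2.8884, 2.5981, 2.3294]

beam 1: φ=-135°, α=15°
  d=(0.9659,0.2588)  start (7,3)  tX=0.2174 tY=2.8978  stride 1/|dx|=1.0353 1/|dy|=3.8637
    cross x-line → (8,3), t=0.2174
    cross x-line → (9,3), t=1.2527 (wall)
  → r_1 = 1.2527
beam 2: φ=-90°, α=60°
  d=(0.5000,0.8660)  start (7,3)  tX=0.4200 tY=0.8660  stride 1/|dx|=2.0000 1/|dy|=1.1547
    cross x-line → (8,3), t=0.4200
    cross y-line → (8,4), t=0.8660
    cross y-line → (8,5), t=2.0207
    cross x-line → (9,5), t=2.4200 (wall)
  → r_2 = 2.4200
beam 3: φ=-45°, α=105°
  d=(-0.2588,0.9659)  start (7,3)  tX=3.0523 tY=0.7765  stride 1/|dx|=3.8637 1/|dy|=1.0353
    cross y-line → (7,4), t=0.7765
    cross y-line → (7,5), t=1.8117
    cross y-line → (7,6), t=2.8470
    cross x-line → (6,6), t=3.0523
    cross y-line → (6,7), t=3.8823 (wall)
  → r_3 = 3.8823
beam 4: φ=0°, α=150°
  d=(-0.8660,0.5000)  start (7,3)  tX=0.9122 tY=1.5000  stride 1/|dx|=1.1547 1/|dy|=2.0000
    cross x-line → (6,3), t=0.9122
    cross y-line → (6,4), t=1.5000
    cross x-line → (5,4), t=2.0669
    cross x-line → (4,4), t=3.2216
    cross y-line → (4,5), t=3.5000
    cross x-line → (3,5), t=4.3763 (wall)
  → r_4 = 4.3763
beam 5: φ=45°, α=195°
  d=(-0.9659,-0.2588)  start (7,3)  tX=0.8179 tY=0.9659  stride 1/|dx|=1.0353 1/|dy|=3.8637
    cross x-line → (6,3), t=0.8179
    cross y-line → (6,2), t=0.9659
    cross x-line → (5,2), t=1.8531
    cross x-line → (4,2), t=2.8884 (wall)
  → r_5 = 2.8884
beam 6: φ=90°, α=240°
  d=(-0.5000,-0.8660)  start (7,3)  tX=1.5800 tY=0.2887  stride 1/|dx|=2.0000 1/|dy|=1.1547
    cross y-line → (7,2), t=0.2887
    cross y-line → (7,1), t=1.4434
    cross x-line → (6,1), t=1.5800
    cross y-line → (6,0), t=2.5981 (wall)
  → r_6 = 2.5981
beam 7: φ=135°, α=285°
  d=(0.2588,-0.9659)  start (7,3)  tX=0.8114 tY=0.2588  stride 1/|dx|=3.8637 1/|dy|=1.0353
    cross y-line → (7,2), t=0.2588
    cross x-line → (8,2), t=0.8114
    cross y-line → (8,1), t=1.2941
    cross y-line → (8,0), t=2.3294 (wall)
  → r_7 = 2.3294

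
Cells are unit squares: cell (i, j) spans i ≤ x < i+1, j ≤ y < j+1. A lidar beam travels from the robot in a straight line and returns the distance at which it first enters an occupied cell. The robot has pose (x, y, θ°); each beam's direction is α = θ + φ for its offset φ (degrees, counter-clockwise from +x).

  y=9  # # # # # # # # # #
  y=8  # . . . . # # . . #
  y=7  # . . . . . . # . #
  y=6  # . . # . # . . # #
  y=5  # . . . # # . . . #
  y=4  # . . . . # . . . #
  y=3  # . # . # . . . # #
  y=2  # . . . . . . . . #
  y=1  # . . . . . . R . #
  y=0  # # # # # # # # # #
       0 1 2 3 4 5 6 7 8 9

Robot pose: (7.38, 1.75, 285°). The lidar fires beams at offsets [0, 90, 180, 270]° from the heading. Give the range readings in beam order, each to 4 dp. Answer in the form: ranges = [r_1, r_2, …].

ranges = [0.7765, 1.6771, 5.3319, 2.8978]

beam 1: φ=0°, α=285°
  direction (0.2588, -0.9659); cell (7,1); t to first gridline: x 2.3955, y 0.7765 (then +3.8637 / +1.0353)
    (7,0) via y @ 0.7765  # hit
  → r_1 = 0.7765
beam 2: φ=90°, α=15°
  direction (0.9659, 0.2588); cell (7,1); t to first gridline: x 0.6419, y 0.9659 (then +1.0353 / +3.8637)
    (8,1) via x @ 0.6419
    (8,2) via y @ 0.9659
    (9,2) via x @ 1.6771  # hit
  → r_2 = 1.6771
beam 3: φ=180°, α=105°
  direction (-0.2588, 0.9659); cell (7,1); t to first gridline: x 1.4682, y 0.2588 (then +3.8637 / +1.0353)
    (7,2) via y @ 0.2588
    (7,3) via y @ 1.2941
    (6,3) via x @ 1.4682
    (6,4) via y @ 2.3294
    (6,5) via y @ 3.3646
    (6,6) via y @ 4.3999
    (5,6) via x @ 5.3319  # hit
  → r_3 = 5.3319
beam 4: φ=270°, α=195°
  direction (-0.9659, -0.2588); cell (7,1); t to first gridline: x 0.3934, y 2.8978 (then +1.0353 / +3.8637)
    (6,1) via x @ 0.3934
    (5,1) via x @ 1.4287
    (4,1) via x @ 2.4640
    (4,0) via y @ 2.8978  # hit
  → r_4 = 2.8978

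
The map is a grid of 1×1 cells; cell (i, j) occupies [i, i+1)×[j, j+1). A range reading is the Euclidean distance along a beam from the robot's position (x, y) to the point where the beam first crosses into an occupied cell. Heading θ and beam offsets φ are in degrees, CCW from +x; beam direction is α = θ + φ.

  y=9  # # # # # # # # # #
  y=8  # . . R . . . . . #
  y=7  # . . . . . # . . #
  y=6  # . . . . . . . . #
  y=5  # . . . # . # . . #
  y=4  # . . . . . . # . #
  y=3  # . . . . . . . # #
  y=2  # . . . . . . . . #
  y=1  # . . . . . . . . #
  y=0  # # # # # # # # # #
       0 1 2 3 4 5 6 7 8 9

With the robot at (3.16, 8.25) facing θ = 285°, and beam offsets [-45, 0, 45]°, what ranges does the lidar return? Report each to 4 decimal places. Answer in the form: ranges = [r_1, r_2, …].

beam 1: φ=-45°, α=240°
  d=(-0.5000,-0.8660)  start (3,8)  tX=0.3200 tY=0.2887  stride 1/|dx|=2.0000 1/|dy|=1.1547
    cross y-line → (3,7), t=0.2887
    cross x-line → (2,7), t=0.3200
    cross y-line → (2,6), t=1.4434
    cross x-line → (1,6), t=2.3200
    cross y-line → (1,5), t=2.5981
    cross y-line → (1,4), t=3.7528
    cross x-line → (0,4), t=4.3200 (wall)
  → r_1 = 4.3200
beam 2: φ=0°, α=285°
  d=(0.2588,-0.9659)  start (3,8)  tX=3.2455 tY=0.2588  stride 1/|dx|=3.8637 1/|dy|=1.0353
    cross y-line → (3,7), t=0.2588
    cross y-line → (3,6), t=1.2941
    cross y-line → (3,5), t=2.3294
    cross x-line → (4,5), t=3.2455 (wall)
  → r_2 = 3.2455
beam 3: φ=45°, α=330°
  d=(0.8660,-0.5000)  start (3,8)  tX=0.9699 tY=0.5000  stride 1/|dx|=1.1547 1/|dy|=2.0000
    cross y-line → (3,7), t=0.5000
    cross x-line → (4,7), t=0.9699
    cross x-line → (5,7), t=2.1246
    cross y-line → (5,6), t=2.5000
    cross x-line → (6,6), t=3.2793
    cross x-line → (7,6), t=4.4341
    cross y-line → (7,5), t=4.5000
    cross x-line → (8,5), t=5.5888
    cross y-line → (8,4), t=6.5000
    cross x-line → (9,4), t=6.7435 (wall)
  → r_3 = 6.7435

ranges = [4.3200, 3.2455, 6.7435]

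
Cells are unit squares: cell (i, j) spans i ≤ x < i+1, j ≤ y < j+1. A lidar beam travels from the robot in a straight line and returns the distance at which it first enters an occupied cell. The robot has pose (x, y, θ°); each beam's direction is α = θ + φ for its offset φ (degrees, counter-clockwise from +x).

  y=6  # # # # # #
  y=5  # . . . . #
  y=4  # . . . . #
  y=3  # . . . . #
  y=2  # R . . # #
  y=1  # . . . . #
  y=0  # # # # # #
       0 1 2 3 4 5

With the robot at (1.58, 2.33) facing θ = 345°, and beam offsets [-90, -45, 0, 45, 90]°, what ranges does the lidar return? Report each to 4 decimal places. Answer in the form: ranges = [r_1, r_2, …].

ranges = [1.3769, 1.5358, 3.5406, 3.9491, 3.7995]

beam 1: φ=-90°, α=255°
  dir = (cos 255°, sin 255°) = (-0.2588, -0.9659); from cell (1,2)
  next x-line at t=2.2409, next y-line at t=0.3416; Δt_x=3.8637, Δt_y=1.0353
    y: enter (1,1) at t=0.3416
    y: enter (1,0) at t=1.3769 ← occupied
  → r_1 = 1.3769
beam 2: φ=-45°, α=300°
  dir = (cos 300°, sin 300°) = (0.5000, -0.8660); from cell (1,2)
  next x-line at t=0.8400, next y-line at t=0.3811; Δt_x=2.0000, Δt_y=1.1547
    y: enter (1,1) at t=0.3811
    x: enter (2,1) at t=0.8400
    y: enter (2,0) at t=1.5358 ← occupied
  → r_2 = 1.5358
beam 3: φ=0°, α=345°
  dir = (cos 345°, sin 345°) = (0.9659, -0.2588); from cell (1,2)
  next x-line at t=0.4348, next y-line at t=1.2750; Δt_x=1.0353, Δt_y=3.8637
    x: enter (2,2) at t=0.4348
    y: enter (2,1) at t=1.2750
    x: enter (3,1) at t=1.4701
    x: enter (4,1) at t=2.5054
    x: enter (5,1) at t=3.5406 ← occupied
  → r_3 = 3.5406
beam 4: φ=45°, α=30°
  dir = (cos 30°, sin 30°) = (0.8660, 0.5000); from cell (1,2)
  next x-line at t=0.4850, next y-line at t=1.3400; Δt_x=1.1547, Δt_y=2.0000
    x: enter (2,2) at t=0.4850
    y: enter (2,3) at t=1.3400
    x: enter (3,3) at t=1.6397
    x: enter (4,3) at t=2.7944
    y: enter (4,4) at t=3.3400
    x: enter (5,4) at t=3.9491 ← occupied
  → r_4 = 3.9491
beam 5: φ=90°, α=75°
  dir = (cos 75°, sin 75°) = (0.2588, 0.9659); from cell (1,2)
  next x-line at t=1.6228, next y-line at t=0.6936; Δt_x=3.8637, Δt_y=1.0353
    y: enter (1,3) at t=0.6936
    x: enter (2,3) at t=1.6228
    y: enter (2,4) at t=1.7289
    y: enter (2,5) at t=2.7642
    y: enter (2,6) at t=3.7995 ← occupied
  → r_5 = 3.7995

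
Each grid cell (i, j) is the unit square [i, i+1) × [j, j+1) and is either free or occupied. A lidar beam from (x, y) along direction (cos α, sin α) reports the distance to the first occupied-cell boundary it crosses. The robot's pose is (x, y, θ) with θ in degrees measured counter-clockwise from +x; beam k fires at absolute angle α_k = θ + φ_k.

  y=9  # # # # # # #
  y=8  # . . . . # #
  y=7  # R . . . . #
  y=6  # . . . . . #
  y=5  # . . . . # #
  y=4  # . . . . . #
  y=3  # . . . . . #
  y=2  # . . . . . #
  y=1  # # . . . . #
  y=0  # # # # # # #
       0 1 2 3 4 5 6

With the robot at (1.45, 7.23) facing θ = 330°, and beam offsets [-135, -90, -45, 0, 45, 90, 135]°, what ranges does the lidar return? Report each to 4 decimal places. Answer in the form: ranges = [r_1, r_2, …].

ranges = [0.4659, 0.9000, 6.4498, 4.0992, 3.6752, 2.0438, 1.7387]

beam 1: φ=-135°, α=195°
  direction (-0.9659, -0.2588); cell (1,7); t to first gridline: x 0.4659, y 0.8887 (then +1.0353 / +3.8637)
    (0,7) via x @ 0.4659  # hit
  → r_1 = 0.4659
beam 2: φ=-90°, α=240°
  direction (-0.5000, -0.8660); cell (1,7); t to first gridline: x 0.9000, y 0.2656 (then +2.0000 / +1.1547)
    (1,6) via y @ 0.2656
    (0,6) via x @ 0.9000  # hit
  → r_2 = 0.9000
beam 3: φ=-45°, α=285°
  direction (0.2588, -0.9659); cell (1,7); t to first gridline: x 2.1250, y 0.2381 (then +3.8637 / +1.0353)
    (1,6) via y @ 0.2381
    (1,5) via y @ 1.2734
    (2,5) via x @ 2.1250
    (2,4) via y @ 2.3087
    (2,3) via y @ 3.3439
    (2,2) via y @ 4.3792
    (2,1) via y @ 5.4145
    (3,1) via x @ 5.9887
    (3,0) via y @ 6.4498  # hit
  → r_3 = 6.4498
beam 4: φ=0°, α=330°
  direction (0.8660, -0.5000); cell (1,7); t to first gridline: x 0.6351, y 0.4600 (then +1.1547 / +2.0000)
    (1,6) via y @ 0.4600
    (2,6) via x @ 0.6351
    (3,6) via x @ 1.7898
    (3,5) via y @ 2.4600
    (4,5) via x @ 2.9445
    (5,5) via x @ 4.0992  # hit
  → r_4 = 4.0992
beam 5: φ=45°, α=15°
  direction (0.9659, 0.2588); cell (1,7); t to first gridline: x 0.5694, y 2.9751 (then +1.0353 / +3.8637)
    (2,7) via x @ 0.5694
    (3,7) via x @ 1.6047
    (4,7) via x @ 2.6400
    (4,8) via y @ 2.9751
    (5,8) via x @ 3.6752  # hit
  → r_5 = 3.6752
beam 6: φ=90°, α=60°
  direction (0.5000, 0.8660); cell (1,7); t to first gridline: x 1.1000, y 0.8891 (then +2.0000 / +1.1547)
    (1,8) via y @ 0.8891
    (2,8) via x @ 1.1000
    (2,9) via y @ 2.0438  # hit
  → r_6 = 2.0438
beam 7: φ=135°, α=105°
  direction (-0.2588, 0.9659); cell (1,7); t to first gridline: x 1.7387, y 0.7972 (then +3.8637 / +1.0353)
    (1,8) via y @ 0.7972
    (0,8) via x @ 1.7387  # hit
  → r_7 = 1.7387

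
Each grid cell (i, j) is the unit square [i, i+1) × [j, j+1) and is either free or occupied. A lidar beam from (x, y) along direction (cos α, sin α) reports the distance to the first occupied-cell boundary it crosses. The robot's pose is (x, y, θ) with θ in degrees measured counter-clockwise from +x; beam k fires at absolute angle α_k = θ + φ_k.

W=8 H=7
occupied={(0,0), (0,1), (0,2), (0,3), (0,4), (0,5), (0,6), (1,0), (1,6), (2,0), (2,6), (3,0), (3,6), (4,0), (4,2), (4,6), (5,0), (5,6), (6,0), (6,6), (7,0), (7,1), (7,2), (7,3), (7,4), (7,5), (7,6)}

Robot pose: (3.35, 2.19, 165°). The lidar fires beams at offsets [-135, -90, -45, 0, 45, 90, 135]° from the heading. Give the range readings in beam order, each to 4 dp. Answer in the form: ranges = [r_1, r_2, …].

ranges = [0.7506, 3.9444, 4.3994, 2.4329, 2.3800, 1.2320, 1.3741]

beam 1: φ=-135°, α=30°
  cosα=0.8660 sinα=0.5000 | (3,2) | tMaxX 0.7506 tMaxY 1.6200 | tΔX 1.1547 tΔY 2.0000
    t=0.7506 [x] (4,2) — stop
  → r_1 = 0.7506
beam 2: φ=-90°, α=75°
  cosα=0.2588 sinα=0.9659 | (3,2) | tMaxX 2.5114 tMaxY 0.8386 | tΔX 3.8637 tΔY 1.0353
    t=0.8386 [y] (3,3)
    t=1.8738 [y] (3,4)
    t=2.5114 [x] (4,4)
    t=2.9091 [y] (4,5)
    t=3.9444 [y] (4,6) — stop
  → r_2 = 3.9444
beam 3: φ=-45°, α=120°
  cosα=-0.5000 sinα=0.8660 | (3,2) | tMaxX 0.7000 tMaxY 0.9353 | tΔX 2.0000 tΔY 1.1547
    t=0.7000 [x] (2,2)
    t=0.9353 [y] (2,3)
    t=2.0900 [y] (2,4)
    t=2.7000 [x] (1,4)
    t=3.2447 [y] (1,5)
    t=4.3994 [y] (1,6) — stop
  → r_3 = 4.3994
beam 4: φ=0°, α=165°
  cosα=-0.9659 sinα=0.2588 | (3,2) | tMaxX 0.3623 tMaxY 3.1296 | tΔX 1.0353 tΔY 3.8637
    t=0.3623 [x] (2,2)
    t=1.3976 [x] (1,2)
    t=2.4329 [x] (0,2) — stop
  → r_4 = 2.4329
beam 5: φ=45°, α=210°
  cosα=-0.8660 sinα=-0.5000 | (3,2) | tMaxX 0.4041 tMaxY 0.3800 | tΔX 1.1547 tΔY 2.0000
    t=0.3800 [y] (3,1)
    t=0.4041 [x] (2,1)
    t=1.5588 [x] (1,1)
    t=2.3800 [y] (1,0) — stop
  → r_5 = 2.3800
beam 6: φ=90°, α=255°
  cosα=-0.2588 sinα=-0.9659 | (3,2) | tMaxX 1.3523 tMaxY 0.1967 | tΔX 3.8637 tΔY 1.0353
    t=0.1967 [y] (3,1)
    t=1.2320 [y] (3,0) — stop
  → r_6 = 1.2320
beam 7: φ=135°, α=300°
  cosα=0.5000 sinα=-0.8660 | (3,2) | tMaxX 1.3000 tMaxY 0.2194 | tΔX 2.0000 tΔY 1.1547
    t=0.2194 [y] (3,1)
    t=1.3000 [x] (4,1)
    t=1.3741 [y] (4,0) — stop
  → r_7 = 1.3741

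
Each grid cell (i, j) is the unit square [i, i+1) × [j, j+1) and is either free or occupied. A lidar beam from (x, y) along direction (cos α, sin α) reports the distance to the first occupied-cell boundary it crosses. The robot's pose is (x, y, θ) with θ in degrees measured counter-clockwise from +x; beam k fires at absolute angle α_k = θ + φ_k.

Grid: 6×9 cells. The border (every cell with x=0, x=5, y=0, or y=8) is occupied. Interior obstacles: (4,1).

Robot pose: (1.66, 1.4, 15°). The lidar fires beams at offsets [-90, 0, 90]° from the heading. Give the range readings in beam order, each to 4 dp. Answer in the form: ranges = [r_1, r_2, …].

beam 1: φ=-90°, α=285°
  d=(0.2588,-0.9659)  start (1,1)  tX=1.3137 tY=0.4141  stride 1/|dx|=3.8637 1/|dy|=1.0353
    cross y-line → (1,0), t=0.4141 (wall)
  → r_1 = 0.4141
beam 2: φ=0°, α=15°
  d=(0.9659,0.2588)  start (1,1)  tX=0.3520 tY=2.3182  stride 1/|dx|=1.0353 1/|dy|=3.8637
    cross x-line → (2,1), t=0.3520
    cross x-line → (3,1), t=1.3873
    cross y-line → (3,2), t=2.3182
    cross x-line → (4,2), t=2.4225
    cross x-line → (5,2), t=3.4578 (wall)
  → r_2 = 3.4578
beam 3: φ=90°, α=105°
  d=(-0.2588,0.9659)  start (1,1)  tX=2.5500 tY=0.6212  stride 1/|dx|=3.8637 1/|dy|=1.0353
    cross y-line → (1,2), t=0.6212
    cross y-line → (1,3), t=1.6564
    cross x-line → (0,3), t=2.5500 (wall)
  → r_3 = 2.5500

ranges = [0.4141, 3.4578, 2.5500]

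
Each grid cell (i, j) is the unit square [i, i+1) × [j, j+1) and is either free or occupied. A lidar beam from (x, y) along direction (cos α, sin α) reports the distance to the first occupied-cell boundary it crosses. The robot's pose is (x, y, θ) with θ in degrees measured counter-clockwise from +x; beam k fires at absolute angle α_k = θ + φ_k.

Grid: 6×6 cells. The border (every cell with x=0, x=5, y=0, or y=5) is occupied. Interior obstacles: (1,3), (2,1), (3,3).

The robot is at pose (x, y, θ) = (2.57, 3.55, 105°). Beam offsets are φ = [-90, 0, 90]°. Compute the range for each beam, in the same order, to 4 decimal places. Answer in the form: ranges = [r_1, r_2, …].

ranges = [0.4452, 1.5012, 0.5901]

beam 1: φ=-90°, α=15°
  d=(0.9659,0.2588)  start (2,3)  tX=0.4452 tY=1.7387  stride 1/|dx|=1.0353 1/|dy|=3.8637
    cross x-line → (3,3), t=0.4452 (wall)
  → r_1 = 0.4452
beam 2: φ=0°, α=105°
  d=(-0.2588,0.9659)  start (2,3)  tX=2.2023 tY=0.4659  stride 1/|dx|=3.8637 1/|dy|=1.0353
    cross y-line → (2,4), t=0.4659
    cross y-line → (2,5), t=1.5012 (wall)
  → r_2 = 1.5012
beam 3: φ=90°, α=195°
  d=(-0.9659,-0.2588)  start (2,3)  tX=0.5901 tY=2.1250  stride 1/|dx|=1.0353 1/|dy|=3.8637
    cross x-line → (1,3), t=0.5901 (wall)
  → r_3 = 0.5901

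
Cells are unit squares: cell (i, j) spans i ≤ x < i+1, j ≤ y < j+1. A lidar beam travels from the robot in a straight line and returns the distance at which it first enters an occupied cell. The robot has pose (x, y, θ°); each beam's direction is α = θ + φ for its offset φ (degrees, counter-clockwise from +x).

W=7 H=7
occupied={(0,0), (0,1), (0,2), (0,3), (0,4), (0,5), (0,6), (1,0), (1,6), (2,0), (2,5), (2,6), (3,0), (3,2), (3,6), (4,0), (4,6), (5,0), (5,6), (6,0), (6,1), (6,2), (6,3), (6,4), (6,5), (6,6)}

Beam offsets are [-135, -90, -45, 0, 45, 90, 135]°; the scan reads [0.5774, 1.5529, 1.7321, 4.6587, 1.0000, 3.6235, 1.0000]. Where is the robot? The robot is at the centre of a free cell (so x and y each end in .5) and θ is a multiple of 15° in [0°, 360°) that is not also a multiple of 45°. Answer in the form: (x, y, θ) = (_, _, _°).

(x, y, θ) = (4.5, 1.5, 75°)

Candidates: 23 free-cell centres × 16 headings = 368 poses. Raycast each; keep the one whose scan matches to 4 dp.
  (2.5, 4.5, 75°): beam 1 = 1.7321 ≠ 0.5774 ✗
  (4.5, 2.5, 195°): beam 1 = 3.0000 ≠ 0.5774 ✗
  (3.5, 4.5, 30°): beam 1 = 1.5529 ≠ 0.5774 ✗
  (4.5, 3.5, 150°): beam 1 = 1.5529 ≠ 0.5774 ✗
  …
  (4.5, 1.5, 75°): r_1=0.5774, r_2=1.5529, r_3=1.7321, r_4=4.6587, r_5=1.0000, r_6=3.6235, r_7=1.0000 — all match ✓
Unique over the lattice → pose = (4.5, 1.5, 75°).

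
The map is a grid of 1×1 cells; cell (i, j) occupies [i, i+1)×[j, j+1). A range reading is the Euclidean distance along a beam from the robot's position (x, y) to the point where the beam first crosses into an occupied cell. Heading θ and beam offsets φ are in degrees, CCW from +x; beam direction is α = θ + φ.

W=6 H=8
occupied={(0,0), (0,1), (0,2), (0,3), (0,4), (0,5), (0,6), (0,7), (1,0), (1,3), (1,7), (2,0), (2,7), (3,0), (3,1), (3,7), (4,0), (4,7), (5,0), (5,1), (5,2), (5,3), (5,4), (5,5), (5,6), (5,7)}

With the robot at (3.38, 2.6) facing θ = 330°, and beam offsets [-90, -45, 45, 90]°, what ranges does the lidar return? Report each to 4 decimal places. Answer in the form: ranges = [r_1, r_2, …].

beam 1: φ=-90°, α=240°
  cosα=-0.5000 sinα=-0.8660 | (3,2) | tMaxX 0.7600 tMaxY 0.6928 | tΔX 2.0000 tΔY 1.1547
    t=0.6928 [y] (3,1) — stop
  → r_1 = 0.6928
beam 2: φ=-45°, α=285°
  cosα=0.2588 sinα=-0.9659 | (3,2) | tMaxX 2.3955 tMaxY 0.6212 | tΔX 3.8637 tΔY 1.0353
    t=0.6212 [y] (3,1) — stop
  → r_2 = 0.6212
beam 3: φ=45°, α=15°
  cosα=0.9659 sinα=0.2588 | (3,2) | tMaxX 0.6419 tMaxY 1.5455 | tΔX 1.0353 tΔY 3.8637
    t=0.6419 [x] (4,2)
    t=1.5455 [y] (4,3)
    t=1.6771 [x] (5,3) — stop
  → r_3 = 1.6771
beam 4: φ=90°, α=60°
  cosα=0.5000 sinα=0.8660 | (3,2) | tMaxX 1.2400 tMaxY 0.4619 | tΔX 2.0000 tΔY 1.1547
    t=0.4619 [y] (3,3)
    t=1.2400 [x] (4,3)
    t=1.6166 [y] (4,4)
    t=2.7713 [y] (4,5)
    t=3.2400 [x] (5,5) — stop
  → r_4 = 3.2400

ranges = [0.6928, 0.6212, 1.6771, 3.2400]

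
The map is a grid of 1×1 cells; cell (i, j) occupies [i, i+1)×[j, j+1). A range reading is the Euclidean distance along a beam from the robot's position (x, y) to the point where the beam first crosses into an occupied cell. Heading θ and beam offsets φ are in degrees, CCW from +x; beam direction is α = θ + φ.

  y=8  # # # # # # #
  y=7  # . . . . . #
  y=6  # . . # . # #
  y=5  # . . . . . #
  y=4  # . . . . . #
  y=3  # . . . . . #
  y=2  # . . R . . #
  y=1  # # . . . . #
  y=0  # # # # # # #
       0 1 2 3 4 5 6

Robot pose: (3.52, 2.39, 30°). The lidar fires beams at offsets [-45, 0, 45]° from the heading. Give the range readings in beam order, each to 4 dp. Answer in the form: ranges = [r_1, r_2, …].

ranges = [2.5675, 2.8637, 5.8079]

beam 1: φ=-45°, α=345°
  d=(0.9659,-0.2588)  start (3,2)  tX=0.4969 tY=1.5068  stride 1/|dx|=1.0353 1/|dy|=3.8637
    cross x-line → (4,2), t=0.4969
    cross y-line → (4,1), t=1.5068
    cross x-line → (5,1), t=1.5322
    cross x-line → (6,1), t=2.5675 (wall)
  → r_1 = 2.5675
beam 2: φ=0°, α=30°
  d=(0.8660,0.5000)  start (3,2)  tX=0.5543 tY=1.2200  stride 1/|dx|=1.1547 1/|dy|=2.0000
    cross x-line → (4,2), t=0.5543
    cross y-line → (4,3), t=1.2200
    cross x-line → (5,3), t=1.7090
    cross x-line → (6,3), t=2.8637 (wall)
  → r_2 = 2.8637
beam 3: φ=45°, α=75°
  d=(0.2588,0.9659)  start (3,2)  tX=1.8546 tY=0.6315  stride 1/|dx|=3.8637 1/|dy|=1.0353
    cross y-line → (3,3), t=0.6315
    cross y-line → (3,4), t=1.6668
    cross x-line → (4,4), t=1.8546
    cross y-line → (4,5), t=2.7021
    cross y-line → (4,6), t=3.7373
    cross y-line → (4,7), t=4.7726
    cross x-line → (5,7), t=5.7183
    cross y-line → (5,8), t=5.8079 (wall)
  → r_3 = 5.8079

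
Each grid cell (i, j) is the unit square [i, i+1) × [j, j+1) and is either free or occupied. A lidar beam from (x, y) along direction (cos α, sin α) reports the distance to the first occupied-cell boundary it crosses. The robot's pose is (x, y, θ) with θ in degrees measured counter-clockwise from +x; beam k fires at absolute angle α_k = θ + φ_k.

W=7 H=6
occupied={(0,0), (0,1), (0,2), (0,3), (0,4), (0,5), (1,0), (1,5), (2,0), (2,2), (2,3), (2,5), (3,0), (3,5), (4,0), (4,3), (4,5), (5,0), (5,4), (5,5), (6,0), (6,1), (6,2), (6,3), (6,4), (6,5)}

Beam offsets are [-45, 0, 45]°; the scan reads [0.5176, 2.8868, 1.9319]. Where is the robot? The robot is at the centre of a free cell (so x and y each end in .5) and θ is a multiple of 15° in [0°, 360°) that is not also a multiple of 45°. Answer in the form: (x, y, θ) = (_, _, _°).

(x, y, θ) = (5.5, 3.5, 240°)

Candidates: 16 free-cell centres × 16 headings = 256 poses. Raycast each; keep the one whose scan matches to 4 dp.
  (3.5, 4.5, 60°): beam 1 = 1.5529 ≠ 0.5176 ✗
  (3.5, 1.5, 345°): beam 1 = 0.5774 ≠ 0.5176 ✗
  (5.5, 3.5, 210°): beam 2 = 0.5774 ≠ 2.8868 ✗
  …
  (5.5, 3.5, 240°): r_1=0.5176, r_2=2.8868, r_3=1.9319 — all match ✓
No second candidate reproduces the full scan.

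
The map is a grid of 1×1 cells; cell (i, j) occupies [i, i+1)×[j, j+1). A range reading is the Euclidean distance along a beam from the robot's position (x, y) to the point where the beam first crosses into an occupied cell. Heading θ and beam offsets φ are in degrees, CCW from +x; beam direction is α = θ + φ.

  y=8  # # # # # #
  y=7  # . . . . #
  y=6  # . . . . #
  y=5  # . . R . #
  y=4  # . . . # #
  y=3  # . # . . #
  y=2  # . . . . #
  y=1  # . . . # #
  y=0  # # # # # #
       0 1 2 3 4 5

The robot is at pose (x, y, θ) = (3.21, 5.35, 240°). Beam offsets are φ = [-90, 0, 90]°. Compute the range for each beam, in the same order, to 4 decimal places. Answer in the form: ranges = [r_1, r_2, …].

beam 1: φ=-90°, α=150°
  dir = (cos 150°, sin 150°) = (-0.8660, 0.5000); from cell (3,5)
  next x-line at t=0.2425, next y-line at t=1.3000; Δt_x=1.1547, Δt_y=2.0000
    x: enter (2,5) at t=0.2425
    y: enter (2,6) at t=1.3000
    x: enter (1,6) at t=1.3972
    x: enter (0,6) at t=2.5519 ← occupied
  → r_1 = 2.5519
beam 2: φ=0°, α=240°
  dir = (cos 240°, sin 240°) = (-0.5000, -0.8660); from cell (3,5)
  next x-line at t=0.4200, next y-line at t=0.4041; Δt_x=2.0000, Δt_y=1.1547
    y: enter (3,4) at t=0.4041
    x: enter (2,4) at t=0.4200
    y: enter (2,3) at t=1.5588 ← occupied
  → r_2 = 1.5588
beam 3: φ=90°, α=330°
  dir = (cos 330°, sin 330°) = (0.8660, -0.5000); from cell (3,5)
  next x-line at t=0.9122, next y-line at t=0.7000; Δt_x=1.1547, Δt_y=2.0000
    y: enter (3,4) at t=0.7000
    x: enter (4,4) at t=0.9122 ← occupied
  → r_3 = 0.9122

ranges = [2.5519, 1.5588, 0.9122]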